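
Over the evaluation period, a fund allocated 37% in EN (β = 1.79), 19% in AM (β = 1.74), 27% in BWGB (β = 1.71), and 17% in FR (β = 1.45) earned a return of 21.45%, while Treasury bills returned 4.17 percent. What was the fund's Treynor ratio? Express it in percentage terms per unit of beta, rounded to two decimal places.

β_P = 0.37×1.79 + 0.19×1.74 + 0.27×1.71 + 0.17×1.45 = 1.7011
Treynor = (R_P − R_f) / β_P = (21.45% − 4.17%) / 1.7011 = 17.28% / 1.7011 = 10.16%

10.16%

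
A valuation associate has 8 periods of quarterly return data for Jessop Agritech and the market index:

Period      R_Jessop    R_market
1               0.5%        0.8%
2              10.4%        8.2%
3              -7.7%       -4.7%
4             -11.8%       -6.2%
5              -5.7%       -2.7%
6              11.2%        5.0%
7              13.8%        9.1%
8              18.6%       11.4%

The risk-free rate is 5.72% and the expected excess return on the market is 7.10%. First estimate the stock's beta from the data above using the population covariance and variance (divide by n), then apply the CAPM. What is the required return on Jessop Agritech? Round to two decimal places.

Mean R_i = (0.5 + 10.4 − 7.7 − 11.8 − 5.7 + 11.2 + 13.8 + 18.6) / 8 = 3.6625%
Mean R_m = (0.8 + 8.2 − 4.7 − 6.2 − 2.7 + 5.0 + 9.1 + 11.4) / 8 = 2.6125%
Σ(R_i − R̄_i)(R_m − R̄_m) = 527.4938  ⇒  Cov = 527.4938 / 8 = 65.9367
Σ(R_m − R̄_m)² = 318.8688  ⇒  Var(R_m) = 318.8688 / 8 = 39.8586
β = Cov / Var(R_m) = 65.9367 / 39.8586 = 1.6543
E(R) = R_f + β × MRP = 5.72% + 1.6543 × 7.10% = 17.47%

17.47%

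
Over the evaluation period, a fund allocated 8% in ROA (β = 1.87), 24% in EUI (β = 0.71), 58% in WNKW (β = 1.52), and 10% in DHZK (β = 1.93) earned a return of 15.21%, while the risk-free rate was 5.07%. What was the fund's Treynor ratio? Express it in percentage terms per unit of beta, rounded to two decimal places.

7.27%

β_P = 0.08×1.87 + 0.24×0.71 + 0.58×1.52 + 0.10×1.93 = 1.3946
Treynor = (R_P − R_f) / β_P = (15.21% − 5.07%) / 1.3946 = 10.14% / 1.3946 = 7.27%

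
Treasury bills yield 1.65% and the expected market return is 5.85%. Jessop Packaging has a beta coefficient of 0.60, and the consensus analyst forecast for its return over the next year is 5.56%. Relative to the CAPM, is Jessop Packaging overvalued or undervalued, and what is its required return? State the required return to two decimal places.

Undervalued; required return 4.17%

MRP = 5.85% − 1.65% = 4.20%
Required return = R_f + β·MRP = 1.65% + 0.60 × 4.20% = 4.17%
Forecast 5.56% > required 4.17% → the stock plots above the SML → undervalued.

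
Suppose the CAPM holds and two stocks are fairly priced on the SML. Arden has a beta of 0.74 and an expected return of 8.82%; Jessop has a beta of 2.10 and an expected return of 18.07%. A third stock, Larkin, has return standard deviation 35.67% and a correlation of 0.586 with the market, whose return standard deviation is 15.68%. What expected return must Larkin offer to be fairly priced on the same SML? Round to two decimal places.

12.85%

MRP = (18.07% − 8.82%) / (2.10 − 0.74) = 6.8015%
R_f = 8.82% − 0.74 × 6.8015% = 3.7869%
β_Larkin = ρ·σ_i/σ_m = 0.586 × 35.67 / 15.68 = 1.3331
E(R_Larkin) = R_f + β × MRP = 3.7869% + 1.3331 × 6.8015% = 12.85%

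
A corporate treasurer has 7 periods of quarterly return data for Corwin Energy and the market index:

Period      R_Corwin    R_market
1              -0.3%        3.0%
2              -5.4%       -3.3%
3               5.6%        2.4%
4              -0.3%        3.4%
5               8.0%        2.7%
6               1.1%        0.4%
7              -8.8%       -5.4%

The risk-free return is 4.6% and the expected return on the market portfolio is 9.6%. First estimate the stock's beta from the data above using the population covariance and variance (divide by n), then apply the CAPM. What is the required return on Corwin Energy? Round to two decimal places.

11.44%

Mean R_i = (-0.3 − 5.4 + 5.6 − 0.3 + 8.0 + 1.1 − 8.8) / 7 = -0.0143%
Mean R_m = (3.0 − 3.3 + 2.4 + 3.4 + 2.7 + 0.4 − 5.4) / 7 = 0.4571%
Σ(R_i − R̄_i)(R_m − R̄_m) = 98.9457  ⇒  Cov = 98.9457 / 7 = 14.1351
Σ(R_m − R̄_m)² = 72.3571  ⇒  Var(R_m) = 72.3571 / 7 = 10.3367
β = Cov / Var(R_m) = 14.1351 / 10.3367 = 1.3675
MRP = 9.6% − 4.6% = 5.00%
E(R) = R_f + β × MRP = 4.6% + 1.3675 × 5.0% = 11.44%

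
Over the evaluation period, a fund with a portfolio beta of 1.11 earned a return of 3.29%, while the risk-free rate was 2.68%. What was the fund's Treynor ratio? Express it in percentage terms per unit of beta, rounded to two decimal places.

0.55%

Treynor = (R_P − R_f) / β_P = (3.29% − 2.68%) / 1.1100 = 0.61% / 1.1100 = 0.55%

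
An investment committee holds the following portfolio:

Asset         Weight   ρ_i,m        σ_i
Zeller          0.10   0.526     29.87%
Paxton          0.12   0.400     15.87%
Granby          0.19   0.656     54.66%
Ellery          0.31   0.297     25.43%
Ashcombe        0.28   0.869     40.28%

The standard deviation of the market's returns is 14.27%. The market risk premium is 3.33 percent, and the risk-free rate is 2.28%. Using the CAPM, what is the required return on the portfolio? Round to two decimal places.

7.25%

β_Zeller = 0.526 × 29.87% / 14.27% = 1.1010
β_Paxton = 0.400 × 15.87% / 14.27% = 0.4448
β_Granby = 0.656 × 54.66% / 14.27% = 2.5128
β_Ellery = 0.297 × 25.43% / 14.27% = 0.5293
β_Ashcombe = 0.869 × 40.28% / 14.27% = 2.4529
β_P = Σ w_i β_i = 0.10×1.1010 + 0.12×0.4448 + 0.19×2.5128 + 0.31×0.5293 + 0.28×2.4529 = 1.4918
E(R_P) = R_f + β_P × MRP = 2.28% + 1.4918 × 3.33% = 7.25%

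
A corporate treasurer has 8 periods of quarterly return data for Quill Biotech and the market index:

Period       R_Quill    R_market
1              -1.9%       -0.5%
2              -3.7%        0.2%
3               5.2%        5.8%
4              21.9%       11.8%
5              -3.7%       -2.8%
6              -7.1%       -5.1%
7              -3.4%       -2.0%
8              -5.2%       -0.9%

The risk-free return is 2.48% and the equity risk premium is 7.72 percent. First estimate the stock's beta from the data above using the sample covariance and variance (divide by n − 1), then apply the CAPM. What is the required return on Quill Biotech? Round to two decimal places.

Mean R_i = (-1.9 − 3.7 + 5.2 + 21.9 − 3.7 − 7.1 − 3.4 − 5.2) / 8 = 0.2625%
Mean R_m = (-0.5 + 0.2 + 5.8 + 11.8 − 2.8 − 5.1 − 2.0 − 0.9) / 8 = 0.8125%
Σ(R_i − R̄_i)(R_m − R̄_m) = 345.1338  ⇒  Cov = 345.1338 / 7 = 49.3048
Σ(R_m − R̄_m)² = 206.5488  ⇒  Var(R_m) = 206.5488 / 7 = 29.5070
β = Cov / Var(R_m) = 49.3048 / 29.5070 = 1.6710
E(R) = R_f + β × MRP = 2.48% + 1.6710 × 7.72% = 15.38%

15.38%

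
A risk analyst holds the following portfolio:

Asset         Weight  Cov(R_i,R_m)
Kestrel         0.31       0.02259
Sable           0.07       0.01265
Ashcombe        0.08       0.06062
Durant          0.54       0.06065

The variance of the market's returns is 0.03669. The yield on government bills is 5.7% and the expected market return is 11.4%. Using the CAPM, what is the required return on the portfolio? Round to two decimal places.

12.77%

β_Kestrel = 0.02259 / 0.03669 = 0.6157
β_Sable = 0.01265 / 0.03669 = 0.3448
β_Ashcombe = 0.06062 / 0.03669 = 1.6522
β_Durant = 0.06065 / 0.03669 = 1.6530
β_P = Σ w_i β_i = 0.31×0.6157 + 0.07×0.3448 + 0.08×1.6522 + 0.54×1.6530 = 1.2398
MRP = 11.4% − 5.7% = 5.70%
E(R_P) = R_f + β_P × MRP = 5.7% + 1.2398 × 5.7% = 12.77%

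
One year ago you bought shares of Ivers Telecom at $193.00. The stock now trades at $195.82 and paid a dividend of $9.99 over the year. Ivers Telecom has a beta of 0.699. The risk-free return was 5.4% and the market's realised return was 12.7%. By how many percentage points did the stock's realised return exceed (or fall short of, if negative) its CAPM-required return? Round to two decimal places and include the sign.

-3.87%

Realised HPR = (P1 + D1 − P0) / P0 = (195.82 + 9.99 − 193.00) / 193.00 = 12.81 / 193.00 = 6.6373%
MRP = 12.7% − 5.4% = 7.30%
CAPM required = R_f + β·MRP = 5.4% + 0.699 × 7.3% = 10.5027%
α = realised − required = 6.6373% − 10.5027% = -3.87%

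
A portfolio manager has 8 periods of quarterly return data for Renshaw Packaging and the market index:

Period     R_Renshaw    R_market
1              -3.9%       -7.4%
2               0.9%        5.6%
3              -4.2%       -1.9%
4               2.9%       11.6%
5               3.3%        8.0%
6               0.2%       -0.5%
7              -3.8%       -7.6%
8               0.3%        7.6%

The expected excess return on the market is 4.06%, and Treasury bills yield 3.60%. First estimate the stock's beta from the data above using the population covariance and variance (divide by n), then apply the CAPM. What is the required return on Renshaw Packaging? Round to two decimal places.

5.13%

Mean R_i = (-3.9 + 0.9 − 4.2 + 2.9 + 3.3 + 0.2 − 3.8 + 0.3) / 8 = -0.5375%
Mean R_m = (-7.4 + 5.6 − 1.9 + 11.6 + 8.0 − 0.5 − 7.6 + 7.6) / 8 = 1.9250%
Σ(R_i − R̄_i)(R_m − R̄_m) = 141.2575  ⇒  Cov = 141.2575 / 8 = 17.6572
Σ(R_m − R̄_m)² = 374.4150  ⇒  Var(R_m) = 374.4150 / 8 = 46.8019
β = Cov / Var(R_m) = 17.6572 / 46.8019 = 0.3773
E(R) = R_f + β × MRP = 3.60% + 0.3773 × 4.06% = 5.13%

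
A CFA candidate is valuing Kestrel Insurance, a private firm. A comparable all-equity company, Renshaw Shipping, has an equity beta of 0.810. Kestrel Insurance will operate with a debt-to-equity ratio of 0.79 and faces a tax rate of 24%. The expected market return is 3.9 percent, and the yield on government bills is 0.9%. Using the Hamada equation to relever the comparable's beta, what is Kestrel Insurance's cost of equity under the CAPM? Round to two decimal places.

4.79%

β_L = β_U × [1 + (1 − t)(D/E)] = 0.810 × [1 + (1 − 0.24) × 0.79]
    = 0.810 × [1 + 0.76 × 0.79] = 0.810 × 1.6004 = 1.2963
MRP = 3.9% − 0.9% = 3.00%
E(R) = R_f + β_L × MRP = 0.9% + 1.2963 × 3.0% = 4.79%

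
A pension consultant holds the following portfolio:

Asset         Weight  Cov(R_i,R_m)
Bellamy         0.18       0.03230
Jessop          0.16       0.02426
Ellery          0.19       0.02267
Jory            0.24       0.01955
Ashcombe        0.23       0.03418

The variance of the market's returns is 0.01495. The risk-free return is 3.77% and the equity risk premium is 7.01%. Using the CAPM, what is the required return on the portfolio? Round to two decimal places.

β_Bellamy = 0.03230 / 0.01495 = 2.1605
β_Jessop = 0.02426 / 0.01495 = 1.6227
β_Ellery = 0.02267 / 0.01495 = 1.5164
β_Jory = 0.01955 / 0.01495 = 1.3077
β_Ashcombe = 0.03418 / 0.01495 = 2.2863
β_P = Σ w_i β_i = 0.18×2.1605 + 0.16×1.6227 + 0.19×1.5164 + 0.24×1.3077 + 0.23×2.2863 = 1.7763
E(R_P) = R_f + β_P × MRP = 3.77% + 1.7763 × 7.01% = 16.22%

16.22%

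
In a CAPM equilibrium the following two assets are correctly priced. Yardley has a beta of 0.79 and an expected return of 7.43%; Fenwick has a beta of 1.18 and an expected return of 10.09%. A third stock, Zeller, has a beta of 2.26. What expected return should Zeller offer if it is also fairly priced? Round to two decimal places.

17.46%

MRP (SML slope) = (10.09% − 7.43%) / (1.18 − 0.79) = 2.66% / 0.39 = 6.8205%
R_f (intercept) = 7.43% − 0.79 × 6.8205% = 2.0418%
E(R_Zeller) = R_f + β × MRP = 2.0418% + 2.26 × 6.8205% = 17.46%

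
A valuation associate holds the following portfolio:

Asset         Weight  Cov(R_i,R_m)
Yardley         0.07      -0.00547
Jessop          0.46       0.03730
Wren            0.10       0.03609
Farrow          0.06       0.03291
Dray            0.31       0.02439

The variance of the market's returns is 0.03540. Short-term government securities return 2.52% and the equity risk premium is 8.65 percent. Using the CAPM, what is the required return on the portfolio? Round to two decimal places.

9.83%

β_Yardley = -0.00547 / 0.03540 = -0.1545
β_Jessop = 0.03730 / 0.03540 = 1.0537
β_Wren = 0.03609 / 0.03540 = 1.0195
β_Farrow = 0.03291 / 0.03540 = 0.9297
β_Dray = 0.02439 / 0.03540 = 0.6890
β_P = Σ w_i β_i = 0.07×-0.1545 + 0.46×1.0537 + 0.10×1.0195 + 0.06×0.9297 + 0.31×0.6890 = 0.8452
E(R_P) = R_f + β_P × MRP = 2.52% + 0.8452 × 8.65% = 9.83%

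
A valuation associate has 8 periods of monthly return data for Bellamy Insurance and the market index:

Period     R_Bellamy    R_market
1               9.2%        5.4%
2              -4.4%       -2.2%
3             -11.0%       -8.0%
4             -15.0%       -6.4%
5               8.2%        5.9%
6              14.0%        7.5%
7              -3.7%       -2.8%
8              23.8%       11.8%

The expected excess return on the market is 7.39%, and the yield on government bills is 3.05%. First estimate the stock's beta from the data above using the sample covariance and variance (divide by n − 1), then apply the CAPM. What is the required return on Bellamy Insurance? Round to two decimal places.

16.51%

Mean R_i = (9.2 − 4.4 − 11.0 − 15.0 + 8.2 + 14.0 − 3.7 + 23.8) / 8 = 2.6375%
Mean R_m = (5.4 − 2.2 − 8.0 − 6.4 + 5.9 + 7.5 − 2.8 + 11.8) / 8 = 1.4000%
Σ(R_i − R̄_i)(R_m − R̄_m) = 658.4000  ⇒  Cov = 658.4000 / 7 = 94.0571
Σ(R_m − R̄_m)² = 361.4200  ⇒  Var(R_m) = 361.4200 / 7 = 51.6314
β = Cov / Var(R_m) = 94.0571 / 51.6314 = 1.8217
E(R) = R_f + β × MRP = 3.05% + 1.8217 × 7.39% = 16.51%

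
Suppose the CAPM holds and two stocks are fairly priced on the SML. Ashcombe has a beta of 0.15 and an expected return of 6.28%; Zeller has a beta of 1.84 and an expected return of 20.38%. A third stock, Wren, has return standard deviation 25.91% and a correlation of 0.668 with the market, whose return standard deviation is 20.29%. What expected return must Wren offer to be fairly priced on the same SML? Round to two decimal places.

MRP = (20.38% − 6.28%) / (1.84 − 0.15) = 8.3432%
R_f = 6.28% − 0.15 × 8.3432% = 5.0285%
β_Wren = ρ·σ_i/σ_m = 0.668 × 25.91 / 20.29 = 0.8530
E(R_Wren) = R_f + β × MRP = 5.0285% + 0.8530 × 8.3432% = 12.15%

12.15%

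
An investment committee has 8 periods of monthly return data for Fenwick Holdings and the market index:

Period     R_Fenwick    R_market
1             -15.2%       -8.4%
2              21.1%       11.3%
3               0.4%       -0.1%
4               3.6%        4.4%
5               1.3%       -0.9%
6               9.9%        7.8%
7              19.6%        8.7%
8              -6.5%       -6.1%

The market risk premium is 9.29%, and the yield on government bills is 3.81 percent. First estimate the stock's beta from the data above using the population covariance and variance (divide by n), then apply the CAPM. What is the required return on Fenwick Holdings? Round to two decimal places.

Mean R_i = (-15.2 + 21.1 + 0.4 + 3.6 + 1.3 + 9.9 + 19.6 − 6.5) / 8 = 4.2750%
Mean R_m = (-8.4 + 11.3 − 0.1 + 4.4 − 0.9 + 7.8 + 8.7 − 6.1) / 8 = 2.0875%
Σ(R_i − R̄_i)(R_m − R̄_m) = 596.7375  ⇒  Cov = 596.7375 / 8 = 74.5922
Σ(R_m − R̄_m)² = 357.3088  ⇒  Var(R_m) = 357.3088 / 8 = 44.6636
β = Cov / Var(R_m) = 74.5922 / 44.6636 = 1.6701
E(R) = R_f + β × MRP = 3.81% + 1.6701 × 9.29% = 19.33%

19.33%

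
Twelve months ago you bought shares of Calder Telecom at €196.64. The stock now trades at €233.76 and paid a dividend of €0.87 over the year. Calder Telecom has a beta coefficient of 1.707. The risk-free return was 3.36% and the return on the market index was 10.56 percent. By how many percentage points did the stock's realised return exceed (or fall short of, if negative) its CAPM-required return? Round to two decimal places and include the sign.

+3.67%

Realised HPR = (P1 + D1 − P0) / P0 = (233.76 + 0.87 − 196.64) / 196.64 = 37.99 / 196.64 = 19.3196%
MRP = 10.56% − 3.36% = 7.20%
CAPM required = R_f + β·MRP = 3.36% + 1.707 × 7.20% = 15.65040%
α = realised − required = 19.3196% − 15.65040% = +3.67%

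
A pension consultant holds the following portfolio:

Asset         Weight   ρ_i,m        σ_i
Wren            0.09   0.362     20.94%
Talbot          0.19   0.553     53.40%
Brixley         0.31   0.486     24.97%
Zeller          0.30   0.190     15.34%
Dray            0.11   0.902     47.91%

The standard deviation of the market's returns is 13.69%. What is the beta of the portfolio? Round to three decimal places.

β_Wren = 0.362 × 20.94% / 13.69% = 0.5537
β_Talbot = 0.553 × 53.40% / 13.69% = 2.1571
β_Brixley = 0.486 × 24.97% / 13.69% = 0.8864
β_Zeller = 0.190 × 15.34% / 13.69% = 0.2129
β_Dray = 0.902 × 47.91% / 13.69% = 3.1567
β_P = Σ w_i β_i = 0.09×0.5537 + 0.19×2.1571 + 0.31×0.8864 + 0.30×0.2129 + 0.11×3.1567 = 1.1456

1.146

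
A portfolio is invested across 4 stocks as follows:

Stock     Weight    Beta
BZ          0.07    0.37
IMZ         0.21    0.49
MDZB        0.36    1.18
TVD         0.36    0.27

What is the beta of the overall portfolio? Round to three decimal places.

0.651

β_P = Σ w_i β_i = 0.07×0.37 + 0.21×0.49 + 0.36×1.18 + 0.36×0.27 = 0.6508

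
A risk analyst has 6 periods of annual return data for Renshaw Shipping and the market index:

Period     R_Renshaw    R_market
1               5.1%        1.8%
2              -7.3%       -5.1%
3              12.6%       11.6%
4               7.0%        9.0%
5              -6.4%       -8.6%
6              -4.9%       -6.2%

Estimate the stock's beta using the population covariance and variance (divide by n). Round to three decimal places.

Mean R_i = (5.1 − 7.3 + 12.6 + 7.0 − 6.4 − 4.9) / 6 = 1.0167%
Mean R_m = (1.8 − 5.1 + 11.6 + 9.0 − 8.6 − 6.2) / 6 = 0.4167%
Σ(R_i − R̄_i)(R_m − R̄_m) = 338.4483  ⇒  Cov = 338.4483 / 6 = 56.4081
Σ(R_m − R̄_m)² = 356.1683  ⇒  Var(R_m) = 356.1683 / 6 = 59.3614
β = Cov / Var(R_m) = 56.4081 / 59.3614 = 0.9502

0.950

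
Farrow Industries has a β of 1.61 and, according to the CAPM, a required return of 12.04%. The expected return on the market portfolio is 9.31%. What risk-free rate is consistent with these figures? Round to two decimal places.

E(R) = R_f + β(E(R_m) − R_f) = R_f(1 − β) + β·E(R_m)
12.04% = R_f × (1 − 1.61) + 1.61 × 9.31%
12.04% = R_f × -0.61 + 14.9891%
R_f = (12.04% − 14.9891%) / -0.61 = 4.83%

4.83%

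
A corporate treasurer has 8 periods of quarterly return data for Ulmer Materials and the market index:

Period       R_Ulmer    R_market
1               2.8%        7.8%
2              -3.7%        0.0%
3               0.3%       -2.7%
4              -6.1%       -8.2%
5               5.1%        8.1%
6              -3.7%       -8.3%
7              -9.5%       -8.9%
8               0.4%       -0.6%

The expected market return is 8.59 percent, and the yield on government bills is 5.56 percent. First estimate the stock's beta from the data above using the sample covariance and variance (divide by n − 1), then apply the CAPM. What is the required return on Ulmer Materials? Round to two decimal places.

Mean R_i = (2.8 − 3.7 + 0.3 − 6.1 + 5.1 − 3.7 − 9.5 + 0.4) / 8 = -1.8000%
Mean R_m = (7.8 + 0.0 − 2.7 − 8.2 + 8.1 − 8.3 − 8.9 − 0.6) / 8 = -1.6000%
Σ(R_i − R̄_i)(R_m − R̄_m) = 204.3400  ⇒  Cov = 204.3400 / 7 = 29.1914
Σ(R_m − R̄_m)² = 328.9600  ⇒  Var(R_m) = 328.9600 / 7 = 46.9943
β = Cov / Var(R_m) = 29.1914 / 46.9943 = 0.6212
MRP = 8.59% − 5.56% = 3.03%
E(R) = R_f + β × MRP = 5.56% + 0.6212 × 3.03% = 7.44%

7.44%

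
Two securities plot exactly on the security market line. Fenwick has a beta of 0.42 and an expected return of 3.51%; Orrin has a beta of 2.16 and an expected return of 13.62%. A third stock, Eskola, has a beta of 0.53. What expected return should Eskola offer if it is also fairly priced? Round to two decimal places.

4.15%

MRP (SML slope) = (13.62% − 3.51%) / (2.16 − 0.42) = 10.11% / 1.74 = 5.8103%
R_f (intercept) = 3.51% − 0.42 × 5.8103% = 1.0697%
E(R_Eskola) = R_f + β × MRP = 1.0697% + 0.53 × 5.8103% = 4.15%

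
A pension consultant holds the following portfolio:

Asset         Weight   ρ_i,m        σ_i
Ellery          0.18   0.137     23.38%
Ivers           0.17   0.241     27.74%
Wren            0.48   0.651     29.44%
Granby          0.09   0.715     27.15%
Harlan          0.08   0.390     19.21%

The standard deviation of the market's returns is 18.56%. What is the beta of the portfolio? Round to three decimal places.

β_Ellery = 0.137 × 23.38% / 18.56% = 0.1726
β_Ivers = 0.241 × 27.74% / 18.56% = 0.3602
β_Wren = 0.651 × 29.44% / 18.56% = 1.0326
β_Granby = 0.715 × 27.15% / 18.56% = 1.0459
β_Harlan = 0.390 × 19.21% / 18.56% = 0.4037
β_P = Σ w_i β_i = 0.18×0.1726 + 0.17×0.3602 + 0.48×1.0326 + 0.09×1.0459 + 0.08×0.4037 = 0.7144

0.714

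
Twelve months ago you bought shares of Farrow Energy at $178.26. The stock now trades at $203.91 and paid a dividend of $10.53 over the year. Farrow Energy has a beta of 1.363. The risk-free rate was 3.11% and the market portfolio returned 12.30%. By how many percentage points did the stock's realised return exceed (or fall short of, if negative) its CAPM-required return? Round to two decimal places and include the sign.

Realised HPR = (P1 + D1 − P0) / P0 = (203.91 + 10.53 − 178.26) / 178.26 = 36.18 / 178.26 = 20.2962%
MRP = 12.30% − 3.11% = 9.19%
CAPM required = R_f + β·MRP = 3.11% + 1.363 × 9.19% = 15.63597%
α = realised − required = 20.2962% − 15.63597% = +4.66%

+4.66%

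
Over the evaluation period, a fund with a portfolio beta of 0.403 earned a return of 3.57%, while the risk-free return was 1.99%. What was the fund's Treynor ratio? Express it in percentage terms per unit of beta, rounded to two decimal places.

3.92%

Treynor = (R_P − R_f) / β_P = (3.57% − 1.99%) / 0.4030 = 1.58% / 0.4030 = 3.92%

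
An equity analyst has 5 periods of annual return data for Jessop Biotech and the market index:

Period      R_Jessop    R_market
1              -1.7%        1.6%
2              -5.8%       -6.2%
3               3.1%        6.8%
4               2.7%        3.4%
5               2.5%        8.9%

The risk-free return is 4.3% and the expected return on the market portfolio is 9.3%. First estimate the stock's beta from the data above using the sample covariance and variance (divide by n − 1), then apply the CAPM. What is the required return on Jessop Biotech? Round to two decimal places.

7.37%

Mean R_i = (-1.7 − 5.8 + 3.1 + 2.7 + 2.5) / 5 = 0.1600%
Mean R_m = (1.6 − 6.2 + 6.8 + 3.4 + 8.9) / 5 = 2.9000%
Σ(R_i − R̄_i)(R_m − R̄_m) = 83.4300  ⇒  Cov = 83.4300 / 4 = 20.8575
Σ(R_m − R̄_m)² = 135.9600  ⇒  Var(R_m) = 135.9600 / 4 = 33.9900
β = Cov / Var(R_m) = 20.8575 / 33.9900 = 0.6136
MRP = 9.3% − 4.3% = 5.00%
E(R) = R_f + β × MRP = 4.3% + 0.6136 × 5.0% = 7.37%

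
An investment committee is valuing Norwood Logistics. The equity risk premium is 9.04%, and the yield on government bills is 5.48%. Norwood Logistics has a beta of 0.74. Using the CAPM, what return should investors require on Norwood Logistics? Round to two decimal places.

12.17%

E(R) = R_f + β × MRP = 5.48% + 0.74 × 9.04% = 12.17%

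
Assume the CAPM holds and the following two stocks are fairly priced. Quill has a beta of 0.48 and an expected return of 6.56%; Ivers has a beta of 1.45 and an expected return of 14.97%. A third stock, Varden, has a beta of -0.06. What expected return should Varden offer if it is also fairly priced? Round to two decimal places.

1.88%

MRP (SML slope) = (14.97% − 6.56%) / (1.45 − 0.48) = 8.41% / 0.97 = 8.6701%
R_f (intercept) = 6.56% − 0.48 × 8.6701% = 2.3984%
E(R_Varden) = R_f + β × MRP = 2.3984% + -0.06 × 8.6701% = 1.88%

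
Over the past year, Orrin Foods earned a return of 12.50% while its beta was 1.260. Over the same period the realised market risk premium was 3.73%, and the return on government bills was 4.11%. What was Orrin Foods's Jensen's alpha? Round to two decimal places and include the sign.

+3.69%

CAPM benchmark = R_f + β(R_m − R_f) = 4.11% + 1.260 × 3.73% = 8.80980%
α = actual − benchmark = 12.50% − 8.80980% = +3.69%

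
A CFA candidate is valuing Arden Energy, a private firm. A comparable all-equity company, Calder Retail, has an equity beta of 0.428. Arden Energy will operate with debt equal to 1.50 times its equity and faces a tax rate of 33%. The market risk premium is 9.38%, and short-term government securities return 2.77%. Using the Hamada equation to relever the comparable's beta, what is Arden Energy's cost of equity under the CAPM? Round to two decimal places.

β_L = β_U × [1 + (1 − t)(D/E)] = 0.428 × [1 + (1 − 0.33) × 1.50]
    = 0.428 × [1 + 0.67 × 1.50] = 0.428 × 2.0050 = 0.8581
E(R) = R_f + β_L × MRP = 2.77% + 0.8581 × 9.38% = 10.82%

10.82%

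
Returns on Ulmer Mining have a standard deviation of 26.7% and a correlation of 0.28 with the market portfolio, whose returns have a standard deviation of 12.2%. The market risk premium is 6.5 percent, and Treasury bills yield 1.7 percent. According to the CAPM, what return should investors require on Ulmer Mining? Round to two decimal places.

β = ρ × σ_i / σ_m = 0.28 × 26.7% / 12.2% = 0.6128
E(R) = 1.7% + 0.6128 × 6.5% = 5.68%

5.68%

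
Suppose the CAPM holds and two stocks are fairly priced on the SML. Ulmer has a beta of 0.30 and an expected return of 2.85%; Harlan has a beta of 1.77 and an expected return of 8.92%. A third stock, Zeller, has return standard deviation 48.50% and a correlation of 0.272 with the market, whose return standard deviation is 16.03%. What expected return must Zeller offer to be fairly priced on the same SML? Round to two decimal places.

5.01%

MRP = (8.92% − 2.85%) / (1.77 − 0.30) = 4.1293%
R_f = 2.85% − 0.30 × 4.1293% = 1.6112%
β_Zeller = ρ·σ_i/σ_m = 0.272 × 48.50 / 16.03 = 0.8230
E(R_Zeller) = R_f + β × MRP = 1.6112% + 0.8230 × 4.1293% = 5.01%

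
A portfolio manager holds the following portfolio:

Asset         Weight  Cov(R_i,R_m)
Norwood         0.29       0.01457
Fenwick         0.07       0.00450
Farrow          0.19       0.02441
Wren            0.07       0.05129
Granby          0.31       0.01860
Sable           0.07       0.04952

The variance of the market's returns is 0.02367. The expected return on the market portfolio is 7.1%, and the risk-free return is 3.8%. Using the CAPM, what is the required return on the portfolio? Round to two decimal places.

6.87%

β_Norwood = 0.01457 / 0.02367 = 0.6155
β_Fenwick = 0.00450 / 0.02367 = 0.1901
β_Farrow = 0.02441 / 0.02367 = 1.0313
β_Wren = 0.05129 / 0.02367 = 2.1669
β_Granby = 0.01860 / 0.02367 = 0.7858
β_Sable = 0.04952 / 0.02367 = 2.0921
β_P = Σ w_i β_i = 0.29×0.6155 + 0.07×0.1901 + 0.19×1.0313 + 0.07×2.1669 + 0.31×0.7858 + 0.07×2.0921 = 0.9295
MRP = 7.1% − 3.8% = 3.30%
E(R_P) = R_f + β_P × MRP = 3.8% + 0.9295 × 3.3% = 6.87%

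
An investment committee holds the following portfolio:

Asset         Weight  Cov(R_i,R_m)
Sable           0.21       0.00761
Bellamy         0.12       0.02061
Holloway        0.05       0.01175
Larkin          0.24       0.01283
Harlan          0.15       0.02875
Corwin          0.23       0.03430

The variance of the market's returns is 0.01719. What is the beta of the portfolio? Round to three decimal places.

β_Sable = 0.00761 / 0.01719 = 0.4427
β_Bellamy = 0.02061 / 0.01719 = 1.1990
β_Holloway = 0.01175 / 0.01719 = 0.6835
β_Larkin = 0.01283 / 0.01719 = 0.7464
β_Harlan = 0.02875 / 0.01719 = 1.6725
β_Corwin = 0.03430 / 0.01719 = 1.9953
β_P = Σ w_i β_i = 0.21×0.4427 + 0.12×1.1990 + 0.05×0.6835 + 0.24×0.7464 + 0.15×1.6725 + 0.23×1.9953 = 1.1600

1.160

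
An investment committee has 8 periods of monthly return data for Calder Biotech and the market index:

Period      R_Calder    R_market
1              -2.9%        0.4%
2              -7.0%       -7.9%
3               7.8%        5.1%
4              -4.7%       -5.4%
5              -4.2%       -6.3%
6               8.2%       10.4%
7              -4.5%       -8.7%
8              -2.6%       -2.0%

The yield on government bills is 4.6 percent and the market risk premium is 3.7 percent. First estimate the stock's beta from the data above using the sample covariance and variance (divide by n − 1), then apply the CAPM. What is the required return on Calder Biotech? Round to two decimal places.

Mean R_i = (-2.9 − 7.0 + 7.8 − 4.7 − 4.2 + 8.2 − 4.5 − 2.6) / 8 = -1.2375%
Mean R_m = (0.4 − 7.9 + 5.1 − 5.4 − 6.3 + 10.4 − 8.7 − 2.0) / 8 = -1.8000%
Σ(R_i − R̄_i)(R_m − R̄_m) = 257.5700  ⇒  Cov = 257.5700 / 7 = 36.7957
Σ(R_m − R̄_m)² = 319.3600  ⇒  Var(R_m) = 319.3600 / 7 = 45.6229
β = Cov / Var(R_m) = 36.7957 / 45.6229 = 0.8065
E(R) = R_f + β × MRP = 4.6% + 0.8065 × 3.7% = 7.58%

7.58%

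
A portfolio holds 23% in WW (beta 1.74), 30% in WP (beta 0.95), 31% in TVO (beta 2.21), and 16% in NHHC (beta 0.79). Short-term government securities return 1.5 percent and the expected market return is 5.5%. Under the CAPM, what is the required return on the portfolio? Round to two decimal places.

β_P = Σ w_i β_i = 0.23×1.74 + 0.30×0.95 + 0.31×2.21 + 0.16×0.79 = 1.4967
MRP = 5.5% − 1.5% = 4.00%
E(R_P) = R_f + β_P × MRP = 1.5% + 1.4967 × 4.0% = 7.49%

7.49%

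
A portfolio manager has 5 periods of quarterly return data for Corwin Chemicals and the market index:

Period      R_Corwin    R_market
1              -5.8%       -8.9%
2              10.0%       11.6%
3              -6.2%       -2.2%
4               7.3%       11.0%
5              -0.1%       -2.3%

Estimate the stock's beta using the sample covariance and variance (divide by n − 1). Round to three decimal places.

Mean R_i = (-5.8 + 10.0 − 6.2 + 7.3 − 0.1) / 5 = 1.0400%
Mean R_m = (-8.9 + 11.6 − 2.2 + 11.0 − 2.3) / 5 = 1.8400%
Σ(R_i − R̄_i)(R_m − R̄_m) = 252.2220  ⇒  Cov = 252.2220 / 4 = 63.0555
Σ(R_m − R̄_m)² = 327.9720  ⇒  Var(R_m) = 327.9720 / 4 = 81.9930
β = Cov / Var(R_m) = 63.0555 / 81.9930 = 0.7690

0.769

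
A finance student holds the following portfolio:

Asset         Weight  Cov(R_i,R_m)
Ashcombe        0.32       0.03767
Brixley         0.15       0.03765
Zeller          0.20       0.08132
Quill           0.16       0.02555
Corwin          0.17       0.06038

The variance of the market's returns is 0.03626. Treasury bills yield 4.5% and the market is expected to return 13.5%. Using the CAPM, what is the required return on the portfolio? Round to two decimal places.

16.49%

β_Ashcombe = 0.03767 / 0.03626 = 1.0389
β_Brixley = 0.03765 / 0.03626 = 1.0383
β_Zeller = 0.08132 / 0.03626 = 2.2427
β_Quill = 0.02555 / 0.03626 = 0.7046
β_Corwin = 0.06038 / 0.03626 = 1.6652
β_P = Σ w_i β_i = 0.32×1.0389 + 0.15×1.0383 + 0.20×2.2427 + 0.16×0.7046 + 0.17×1.6652 = 1.3326
MRP = 13.5% − 4.5% = 9.00%
E(R_P) = R_f + β_P × MRP = 4.5% + 1.3326 × 9.0% = 16.49%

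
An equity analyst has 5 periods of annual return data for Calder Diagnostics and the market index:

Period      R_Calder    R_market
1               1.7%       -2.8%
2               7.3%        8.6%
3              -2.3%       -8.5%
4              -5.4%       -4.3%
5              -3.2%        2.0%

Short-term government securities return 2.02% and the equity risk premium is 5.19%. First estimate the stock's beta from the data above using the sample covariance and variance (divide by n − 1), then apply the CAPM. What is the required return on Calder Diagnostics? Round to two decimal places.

Mean R_i = (1.7 + 7.3 − 2.3 − 5.4 − 3.2) / 5 = -0.3800%
Mean R_m = (-2.8 + 8.6 − 8.5 − 4.3 + 2.0) / 5 = -1.0000%
Σ(R_i − R̄_i)(R_m − R̄_m) = 92.4900  ⇒  Cov = 92.4900 / 4 = 23.1225
Σ(R_m − R̄_m)² = 171.5400  ⇒  Var(R_m) = 171.5400 / 4 = 42.8850
β = Cov / Var(R_m) = 23.1225 / 42.8850 = 0.5392
E(R) = R_f + β × MRP = 2.02% + 0.5392 × 5.19% = 4.82%

4.82%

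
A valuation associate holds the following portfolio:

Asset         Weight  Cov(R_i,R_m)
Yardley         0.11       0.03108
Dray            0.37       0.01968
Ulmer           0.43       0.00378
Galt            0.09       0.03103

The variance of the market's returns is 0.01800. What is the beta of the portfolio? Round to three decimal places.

β_Yardley = 0.03108 / 0.01800 = 1.7267
β_Dray = 0.01968 / 0.01800 = 1.0933
β_Ulmer = 0.00378 / 0.01800 = 0.2100
β_Galt = 0.03103 / 0.01800 = 1.7239
β_P = Σ w_i β_i = 0.11×1.7267 + 0.37×1.0933 + 0.43×0.2100 + 0.09×1.7239 = 0.8399

0.840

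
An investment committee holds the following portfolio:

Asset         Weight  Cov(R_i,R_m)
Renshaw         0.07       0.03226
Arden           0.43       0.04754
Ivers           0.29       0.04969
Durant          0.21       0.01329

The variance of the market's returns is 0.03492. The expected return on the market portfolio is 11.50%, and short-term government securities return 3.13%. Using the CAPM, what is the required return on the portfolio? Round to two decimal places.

12.69%

β_Renshaw = 0.03226 / 0.03492 = 0.9238
β_Arden = 0.04754 / 0.03492 = 1.3614
β_Ivers = 0.04969 / 0.03492 = 1.4230
β_Durant = 0.01329 / 0.03492 = 0.3806
β_P = Σ w_i β_i = 0.07×0.9238 + 0.43×1.3614 + 0.29×1.4230 + 0.21×0.3806 = 1.1427
MRP = 11.50% − 3.13% = 8.37%
E(R_P) = R_f + β_P × MRP = 3.13% + 1.1427 × 8.37% = 12.69%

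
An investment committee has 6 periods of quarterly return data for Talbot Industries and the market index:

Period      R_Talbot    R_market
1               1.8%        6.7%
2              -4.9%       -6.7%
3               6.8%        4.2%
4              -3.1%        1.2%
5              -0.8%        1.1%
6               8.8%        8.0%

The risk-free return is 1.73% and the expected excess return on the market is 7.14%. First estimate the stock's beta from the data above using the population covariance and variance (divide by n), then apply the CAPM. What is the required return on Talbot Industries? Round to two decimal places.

Mean R_i = (1.8 − 4.9 + 6.8 − 3.1 − 0.8 + 8.8) / 6 = 1.4333%
Mean R_m = (6.7 − 6.7 + 4.2 + 1.2 + 1.1 + 8.0) / 6 = 2.4167%
Σ(R_i − R̄_i)(R_m − R̄_m) = 118.4667  ⇒  Cov = 118.4667 / 6 = 19.7445
Σ(R_m − R̄_m)² = 139.0283  ⇒  Var(R_m) = 139.0283 / 6 = 23.1714
β = Cov / Var(R_m) = 19.7445 / 23.1714 = 0.8521
E(R) = R_f + β × MRP = 1.73% + 0.8521 × 7.14% = 7.81%

7.81%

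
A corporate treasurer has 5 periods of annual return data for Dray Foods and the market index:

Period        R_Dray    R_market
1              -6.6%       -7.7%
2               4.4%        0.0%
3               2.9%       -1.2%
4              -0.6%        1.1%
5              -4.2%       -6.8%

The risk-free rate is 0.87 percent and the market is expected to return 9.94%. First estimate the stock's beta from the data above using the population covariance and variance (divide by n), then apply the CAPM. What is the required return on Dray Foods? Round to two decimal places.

Mean R_i = (-6.6 + 4.4 + 2.9 − 0.6 − 4.2) / 5 = -0.8200%
Mean R_m = (-7.7 + 0.0 − 1.2 + 1.1 − 6.8) / 5 = -2.9200%
Σ(R_i − R̄_i)(R_m − R̄_m) = 63.2680  ⇒  Cov = 63.2680 / 5 = 12.6536
Σ(R_m − R̄_m)² = 65.5480  ⇒  Var(R_m) = 65.5480 / 5 = 13.1096
β = Cov / Var(R_m) = 12.6536 / 13.1096 = 0.9652
MRP = 9.94% − 0.87% = 9.07%
E(R) = R_f + β × MRP = 0.87% + 0.9652 × 9.07% = 9.62%

9.62%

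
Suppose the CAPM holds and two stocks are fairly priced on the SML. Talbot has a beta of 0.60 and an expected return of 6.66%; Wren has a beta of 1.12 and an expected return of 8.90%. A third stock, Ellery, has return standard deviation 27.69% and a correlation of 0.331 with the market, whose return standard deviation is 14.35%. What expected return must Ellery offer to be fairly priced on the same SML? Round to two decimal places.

6.83%

MRP = (8.90% − 6.66%) / (1.12 − 0.60) = 4.3077%
R_f = 6.66% − 0.60 × 4.3077% = 4.0754%
β_Ellery = ρ·σ_i/σ_m = 0.331 × 27.69 / 14.35 = 0.6387
E(R_Ellery) = R_f + β × MRP = 4.0754% + 0.6387 × 4.3077% = 6.83%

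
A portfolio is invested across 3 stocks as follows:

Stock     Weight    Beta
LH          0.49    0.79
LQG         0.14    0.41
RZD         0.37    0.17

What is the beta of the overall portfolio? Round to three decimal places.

0.507

β_P = Σ w_i β_i = 0.49×0.79 + 0.14×0.41 + 0.37×0.17 = 0.5074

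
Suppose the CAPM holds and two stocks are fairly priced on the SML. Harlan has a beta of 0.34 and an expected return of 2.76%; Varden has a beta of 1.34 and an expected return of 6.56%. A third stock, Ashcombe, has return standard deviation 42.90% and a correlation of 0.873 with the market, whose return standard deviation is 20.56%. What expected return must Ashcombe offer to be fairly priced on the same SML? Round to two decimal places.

8.39%

MRP = (6.56% − 2.76%) / (1.34 − 0.34) = 3.8000%
R_f = 2.76% − 0.34 × 3.8000% = 1.4680%
β_Ashcombe = ρ·σ_i/σ_m = 0.873 × 42.90 / 20.56 = 1.8216
E(R_Ashcombe) = R_f + β × MRP = 1.4680% + 1.8216 × 3.8000% = 8.39%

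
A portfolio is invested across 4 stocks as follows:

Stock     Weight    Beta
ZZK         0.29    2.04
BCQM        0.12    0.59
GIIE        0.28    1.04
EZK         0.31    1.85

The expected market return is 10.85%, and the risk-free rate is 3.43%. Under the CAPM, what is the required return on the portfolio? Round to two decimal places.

β_P = Σ w_i β_i = 0.29×2.04 + 0.12×0.59 + 0.28×1.04 + 0.31×1.85 = 1.5271
MRP = 10.85% − 3.43% = 7.42%
E(R_P) = R_f + β_P × MRP = 3.43% + 1.5271 × 7.42% = 14.76%

14.76%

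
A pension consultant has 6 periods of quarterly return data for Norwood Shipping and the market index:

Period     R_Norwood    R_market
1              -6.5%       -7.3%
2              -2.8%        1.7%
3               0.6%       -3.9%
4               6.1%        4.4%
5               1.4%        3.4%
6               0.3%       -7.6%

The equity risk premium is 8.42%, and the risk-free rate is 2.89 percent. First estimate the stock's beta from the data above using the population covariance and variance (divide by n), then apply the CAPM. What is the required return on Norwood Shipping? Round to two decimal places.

Mean R_i = (-6.5 − 2.8 + 0.6 + 6.1 + 1.4 + 0.3) / 6 = -0.1500%
Mean R_m = (-7.3 + 1.7 − 3.9 + 4.4 + 3.4 − 7.6) / 6 = -1.5500%
Σ(R_i − R̄_i)(R_m − R̄_m) = 68.2750  ⇒  Cov = 68.2750 / 6 = 11.3792
Σ(R_m − R̄_m)² = 145.6550  ⇒  Var(R_m) = 145.6550 / 6 = 24.2758
β = Cov / Var(R_m) = 11.3792 / 24.2758 = 0.4687
E(R) = R_f + β × MRP = 2.89% + 0.4687 × 8.42% = 6.84%

6.84%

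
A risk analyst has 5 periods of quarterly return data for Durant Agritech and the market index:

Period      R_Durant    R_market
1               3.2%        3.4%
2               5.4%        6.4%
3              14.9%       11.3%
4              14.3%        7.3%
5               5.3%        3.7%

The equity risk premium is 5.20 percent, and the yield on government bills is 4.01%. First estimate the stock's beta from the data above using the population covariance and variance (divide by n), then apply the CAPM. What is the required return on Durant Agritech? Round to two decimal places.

11.74%

Mean R_i = (3.2 + 5.4 + 14.9 + 14.3 + 5.3) / 5 = 8.6200%
Mean R_m = (3.4 + 6.4 + 11.3 + 7.3 + 3.7) / 5 = 6.4200%
Σ(R_i − R̄_i)(R_m − R̄_m) = 61.1080  ⇒  Cov = 61.1080 / 5 = 12.2216
Σ(R_m − R̄_m)² = 41.1080  ⇒  Var(R_m) = 41.1080 / 5 = 8.2216
β = Cov / Var(R_m) = 12.2216 / 8.2216 = 1.4865
E(R) = R_f + β × MRP = 4.01% + 1.4865 × 5.20% = 11.74%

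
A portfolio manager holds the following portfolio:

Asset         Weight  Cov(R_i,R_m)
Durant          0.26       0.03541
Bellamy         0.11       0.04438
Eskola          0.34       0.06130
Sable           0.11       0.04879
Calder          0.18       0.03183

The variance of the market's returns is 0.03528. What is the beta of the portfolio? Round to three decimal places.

β_Durant = 0.03541 / 0.03528 = 1.0037
β_Bellamy = 0.04438 / 0.03528 = 1.2579
β_Eskola = 0.06130 / 0.03528 = 1.7375
β_Sable = 0.04879 / 0.03528 = 1.3829
β_Calder = 0.03183 / 0.03528 = 0.9022
β_P = Σ w_i β_i = 0.26×1.0037 + 0.11×1.2579 + 0.34×1.7375 + 0.11×1.3829 + 0.18×0.9022 = 1.3046

1.305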